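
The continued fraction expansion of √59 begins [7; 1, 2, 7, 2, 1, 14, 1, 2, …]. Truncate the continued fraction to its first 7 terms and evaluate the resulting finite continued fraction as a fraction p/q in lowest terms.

7781/1013

Work from the innermost term outward:
Start with 14.
1 + 1/(14/1) = 1 + 1/14 = 15/14
2 + 1/(15/14) = 2 + 14/15 = 44/15
7 + 1/(44/15) = 7 + 15/44 = 323/44
2 + 1/(323/44) = 2 + 44/323 = 690/323
1 + 1/(690/323) = 1 + 323/690 = 1013/690
7 + 1/(1013/690) = 7 + 690/1013 = 7781/1013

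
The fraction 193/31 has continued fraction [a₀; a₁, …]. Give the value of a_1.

193 ÷ 31 → quotient 6, remainder 7
31 ÷ 7 → quotient 4, remainder 3

4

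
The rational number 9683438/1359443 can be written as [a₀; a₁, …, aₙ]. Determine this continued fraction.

[7; 8, 8, 15, 4, 10, 16, 2]

Repeatedly divide and take the remainder:
9683438 ÷ 1359443 → quotient 7, remainder 167337
1359443 ÷ 167337 → quotient 8, remainder 20747
167337 ÷ 20747 → quotient 8, remainder 1361
20747 ÷ 1361 → quotient 15, remainder 332
1361 ÷ 332 → quotient 4, remainder 33
332 ÷ 33 → quotient 10, remainder 2
33 ÷ 2 → quotient 16, remainder 1
2 ÷ 1 → quotient 2, remainder 0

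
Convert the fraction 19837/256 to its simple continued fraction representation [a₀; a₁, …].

Run the Euclidean algorithm, recording each quotient:
19837 = 77·256 + 125, so a_0 = 77
256 = 2·125 + 6, so a_1 = 2
125 = 20·6 + 5, so a_2 = 20
6 = 1·5 + 1, so a_3 = 1
5 = 5·1 + 0, so a_4 = 5

[77; 2, 20, 1, 5]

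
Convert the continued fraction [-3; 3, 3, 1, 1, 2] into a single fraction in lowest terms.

a_0 = -3: -3/1
a_1 = 3: -8/3
a_2 = 3: -27/10
a_3 = 1: -35/13
a_4 = 1: -62/23
a_5 = 2: -159/59

-159/59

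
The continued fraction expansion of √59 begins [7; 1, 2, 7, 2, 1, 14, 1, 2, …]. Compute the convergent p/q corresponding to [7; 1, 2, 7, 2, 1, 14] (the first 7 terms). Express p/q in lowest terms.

Start with 14.
1 + 1/(14/1) = 1 + 1/14 = 15/14
2 + 1/(15/14) = 2 + 14/15 = 44/15
7 + 1/(44/15) = 7 + 15/44 = 323/44
2 + 1/(323/44) = 2 + 44/323 = 690/323
1 + 1/(690/323) = 1 + 323/690 = 1013/690
7 + 1/(1013/690) = 7 + 690/1013 = 7781/1013

7781/1013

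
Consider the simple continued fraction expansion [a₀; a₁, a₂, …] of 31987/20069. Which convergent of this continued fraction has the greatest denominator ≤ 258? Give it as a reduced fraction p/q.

List convergents until the denominator exceeds the bound:
a_0 = 1: 1/1  (≤ bound)
a_1 = 1: 2/1  (≤ bound)
a_2 = 1: 3/2  (≤ bound)
a_3 = 2: 8/5  (≤ bound)
a_4 = 6: 51/32  (≤ bound)
a_5 = 9: 467/293  (> 258, stop)

51/32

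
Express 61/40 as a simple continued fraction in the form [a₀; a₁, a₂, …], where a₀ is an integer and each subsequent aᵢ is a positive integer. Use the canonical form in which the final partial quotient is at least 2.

61 ÷ 40 → quotient 1, remainder 21
40 ÷ 21 → quotient 1, remainder 19
21 ÷ 19 → quotient 1, remainder 2
19 ÷ 2 → quotient 9, remainder 1
2 ÷ 1 → quotient 2, remainder 0

[1; 1, 1, 9, 2]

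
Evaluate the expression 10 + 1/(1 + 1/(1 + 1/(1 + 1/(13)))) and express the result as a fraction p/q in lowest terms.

Start with 13.
1 + 1/(13/1) = 1 + 1/13 = 14/13
1 + 1/(14/13) = 1 + 13/14 = 27/14
1 + 1/(27/14) = 1 + 14/27 = 41/27
10 + 1/(41/27) = 10 + 27/41 = 437/41

437/41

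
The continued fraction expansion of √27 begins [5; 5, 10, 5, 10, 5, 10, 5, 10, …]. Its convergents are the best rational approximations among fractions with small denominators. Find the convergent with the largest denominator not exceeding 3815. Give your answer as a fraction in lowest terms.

List convergents until the denominator exceeds the bound:
a_0 = 5: 5/1  (≤ bound)
a_1 = 5: 26/5  (≤ bound)
a_2 = 10: 265/51  (≤ bound)
a_3 = 5: 1351/260  (≤ bound)
a_4 = 10: 13775/2651  (≤ bound)
a_5 = 5: 70226/13515  (> 3815, stop)

13775/2651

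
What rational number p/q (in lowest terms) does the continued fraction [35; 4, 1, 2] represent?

493/14

a_0 = 35: 35/1
a_1 = 4: 141/4
a_2 = 1: 176/5
a_3 = 2: 493/14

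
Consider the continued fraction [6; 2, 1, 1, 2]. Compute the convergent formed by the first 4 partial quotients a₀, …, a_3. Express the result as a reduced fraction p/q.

a_0 = 6: 6/1
a_1 = 2: 13/2
a_2 = 1: 19/3
a_3 = 1: 32/5

32/5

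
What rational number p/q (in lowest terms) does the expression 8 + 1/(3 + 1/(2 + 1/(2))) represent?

141/17

a_0 = 8: 8/1
a_1 = 3: 25/3
a_2 = 2: 58/7
a_3 = 2: 141/17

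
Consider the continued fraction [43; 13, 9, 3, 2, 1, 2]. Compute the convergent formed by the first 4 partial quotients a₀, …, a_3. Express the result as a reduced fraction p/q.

15809/367

a_0 = 43: 43/1
a_1 = 13: 560/13
a_2 = 9: 5083/118
a_3 = 3: 15809/367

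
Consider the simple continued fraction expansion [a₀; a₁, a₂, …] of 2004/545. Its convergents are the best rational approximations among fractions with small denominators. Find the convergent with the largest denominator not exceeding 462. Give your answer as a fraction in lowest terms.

List convergents until the denominator exceeds the bound:
a_0 = 3: 3/1  (≤ bound)
a_1 = 1: 4/1  (≤ bound)
a_2 = 2: 11/3  (≤ bound)
a_3 = 10: 114/31  (≤ bound)
a_4 = 2: 239/65  (≤ bound)
a_5 = 1: 353/96  (≤ bound)
a_6 = 5: 2004/545  (> 462, stop)

353/96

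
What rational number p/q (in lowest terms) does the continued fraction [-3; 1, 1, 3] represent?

-17/7

a_0 = -3: -3/1
a_1 = 1: -2/1
a_2 = 1: -5/2
a_3 = 3: -17/7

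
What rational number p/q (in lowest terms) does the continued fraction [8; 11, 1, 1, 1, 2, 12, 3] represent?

Start with 3.
12 + 1/(3/1) = 12 + 1/3 = 37/3
2 + 1/(37/3) = 2 + 3/37 = 77/37
1 + 1/(77/37) = 1 + 37/77 = 114/77
1 + 1/(114/77) = 1 + 77/114 = 191/114
1 + 1/(191/114) = 1 + 114/191 = 305/191
11 + 1/(305/191) = 11 + 191/305 = 3546/305
8 + 1/(3546/305) = 8 + 305/3546 = 28673/3546

28673/3546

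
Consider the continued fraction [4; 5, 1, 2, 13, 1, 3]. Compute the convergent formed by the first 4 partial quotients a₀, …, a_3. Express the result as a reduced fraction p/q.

Build up convergents one term at a time:
a_0 = 4: 4/1
a_1 = 5: 21/5
a_2 = 1: 25/6
a_3 = 2: 71/17

71/17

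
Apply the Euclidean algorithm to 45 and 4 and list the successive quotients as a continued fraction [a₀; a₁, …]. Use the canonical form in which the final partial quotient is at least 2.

45 ÷ 4 → quotient 11, remainder 1
4 ÷ 1 → quotient 4, remainder 0

[11; 4]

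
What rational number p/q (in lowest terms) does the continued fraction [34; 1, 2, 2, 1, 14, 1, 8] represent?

Start with 8.
1 + 1/(8/1) = 1 + 1/8 = 9/8
14 + 1/(9/8) = 14 + 8/9 = 134/9
1 + 1/(134/9) = 1 + 9/134 = 143/134
2 + 1/(143/134) = 2 + 134/143 = 420/143
2 + 1/(420/143) = 2 + 143/420 = 983/420
1 + 1/(983/420) = 1 + 420/983 = 1403/983
34 + 1/(1403/983) = 34 + 983/1403 = 48685/1403

48685/1403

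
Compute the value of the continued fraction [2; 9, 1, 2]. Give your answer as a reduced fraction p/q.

61/29

Starting at the tail and folding back:
Start with 2.
1 + 1/(2/1) = 1 + 1/2 = 3/2
9 + 1/(3/2) = 9 + 2/3 = 29/3
2 + 1/(29/3) = 2 + 3/29 = 61/29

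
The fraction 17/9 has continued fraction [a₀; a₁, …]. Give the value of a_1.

Repeatedly divide and take the remainder:
17 = 1·9 + 8, so a_0 = 1
9 = 1·8 + 1, so a_1 = 1

1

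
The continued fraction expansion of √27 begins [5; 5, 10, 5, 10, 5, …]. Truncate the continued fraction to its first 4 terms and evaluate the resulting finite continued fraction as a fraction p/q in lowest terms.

Collapse the nested fraction from the inside out:
Start with 5.
10 + 1/(5/1) = 10 + 1/5 = 51/5
5 + 1/(51/5) = 5 + 5/51 = 260/51
5 + 1/(260/51) = 5 + 51/260 = 1351/260

1351/260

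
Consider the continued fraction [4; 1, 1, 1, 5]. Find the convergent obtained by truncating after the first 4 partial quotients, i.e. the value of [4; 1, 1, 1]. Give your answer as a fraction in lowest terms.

14/3

Build up convergents one term at a time:
a_0 = 4: 4/1
a_1 = 1: 5/1
a_2 = 1: 9/2
a_3 = 1: 14/3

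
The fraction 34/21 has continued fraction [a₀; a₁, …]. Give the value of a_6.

2

⌊34/21⌋ = 1, remainder 13
⌊21/13⌋ = 1, remainder 8
⌊13/8⌋ = 1, remainder 5
⌊8/5⌋ = 1, remainder 3
⌊5/3⌋ = 1, remainder 2
⌊3/2⌋ = 1, remainder 1
⌊2/1⌋ = 2, remainder 0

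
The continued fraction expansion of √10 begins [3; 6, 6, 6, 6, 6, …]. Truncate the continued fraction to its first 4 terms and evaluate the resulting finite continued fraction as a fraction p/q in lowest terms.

Use the convergent recurrence hₖ = aₖ·hₖ₋₁ + hₖ₋₂ (and likewise for the denominators kₖ):
a_0 = 3: 3/1
a_1 = 6: 19/6
a_2 = 6: 117/37
a_3 = 6: 721/228

721/228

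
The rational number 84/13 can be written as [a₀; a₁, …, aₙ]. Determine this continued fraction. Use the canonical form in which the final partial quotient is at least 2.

[6; 2, 6]

Apply division with remainder until the remainder is 0:
84 = 6·13 + 6, so a_0 = 6
13 = 2·6 + 1, so a_1 = 2
6 = 6·1 + 0, so a_2 = 6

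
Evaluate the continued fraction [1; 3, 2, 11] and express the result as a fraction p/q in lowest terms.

Start with 11.
2 + 1/(11/1) = 2 + 1/11 = 23/11
3 + 1/(23/11) = 3 + 11/23 = 80/23
1 + 1/(80/23) = 1 + 23/80 = 103/80

103/80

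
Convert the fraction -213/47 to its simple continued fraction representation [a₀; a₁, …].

Run the Euclidean algorithm, recording each quotient:
-213 ÷ 47 → quotient -5, remainder 22
47 ÷ 22 → quotient 2, remainder 3
22 ÷ 3 → quotient 7, remainder 1
3 ÷ 1 → quotient 3, remainder 0

[-5; 2, 7, 3]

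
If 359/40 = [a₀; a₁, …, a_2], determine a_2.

39

Repeatedly divide and take the remainder:
359 ÷ 40 → quotient 8, remainder 39
40 ÷ 39 → quotient 1, remainder 1
39 ÷ 1 → quotient 39, remainder 0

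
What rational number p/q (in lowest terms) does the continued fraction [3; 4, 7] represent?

94/29

Build up convergents one term at a time:
a_0 = 3: 3/1
a_1 = 4: 13/4
a_2 = 7: 94/29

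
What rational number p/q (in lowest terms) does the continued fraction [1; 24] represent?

25/24

a_0 = 1: 1/1
a_1 = 24: 25/24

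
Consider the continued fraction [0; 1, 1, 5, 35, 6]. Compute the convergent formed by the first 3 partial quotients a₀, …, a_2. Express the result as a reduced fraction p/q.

1/2

Work from the innermost term outward:
Start with 1.
1 + 1/(1/1) = 1 + 1/1 = 2/1
0 + 1/(2/1) = 0 + 1/2 = 1/2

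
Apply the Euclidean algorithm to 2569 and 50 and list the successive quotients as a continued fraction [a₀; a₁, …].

[51; 2, 1, 1, 1, 2, 2]

2569 ÷ 50 → quotient 51, remainder 19
50 ÷ 19 → quotient 2, remainder 12
19 ÷ 12 → quotient 1, remainder 7
12 ÷ 7 → quotient 1, remainder 5
7 ÷ 5 → quotient 1, remainder 2
5 ÷ 2 → quotient 2, remainder 1
2 ÷ 1 → quotient 2, remainder 0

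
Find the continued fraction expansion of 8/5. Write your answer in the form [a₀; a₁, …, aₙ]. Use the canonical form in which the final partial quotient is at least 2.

8 = 1·5 + 3, so a_0 = 1
5 = 1·3 + 2, so a_1 = 1
3 = 1·2 + 1, so a_2 = 1
2 = 2·1 + 0, so a_3 = 2

[1; 1, 1, 2]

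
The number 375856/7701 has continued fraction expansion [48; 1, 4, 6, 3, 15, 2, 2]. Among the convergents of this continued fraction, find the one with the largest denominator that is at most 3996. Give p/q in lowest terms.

151299/3100

a_0 = 48: 48/1  (≤ bound)
a_1 = 1: 49/1  (≤ bound)
a_2 = 4: 244/5  (≤ bound)
a_3 = 6: 1513/31  (≤ bound)
a_4 = 3: 4783/98  (≤ bound)
a_5 = 15: 73258/1501  (≤ bound)
a_6 = 2: 151299/3100  (≤ bound)
a_7 = 2: 375856/7701  (> 3996, stop)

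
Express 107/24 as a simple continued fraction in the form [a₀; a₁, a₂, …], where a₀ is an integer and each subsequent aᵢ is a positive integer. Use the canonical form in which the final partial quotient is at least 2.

[4; 2, 5, 2]

Repeatedly divide and take the remainder:
107 ÷ 24 → quotient 4, remainder 11
24 ÷ 11 → quotient 2, remainder 2
11 ÷ 2 → quotient 5, remainder 1
2 ÷ 1 → quotient 2, remainder 0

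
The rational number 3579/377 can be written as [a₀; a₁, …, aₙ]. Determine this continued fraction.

3579 ÷ 377 → quotient 9, remainder 186
377 ÷ 186 → quotient 2, remainder 5
186 ÷ 5 → quotient 37, remainder 1
5 ÷ 1 → quotient 5, remainder 0

[9; 2, 37, 5]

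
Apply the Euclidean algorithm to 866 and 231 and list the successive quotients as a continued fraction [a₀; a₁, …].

[3; 1, 2, 1, 57]

Repeatedly divide and take the remainder:
866 ÷ 231 → quotient 3, remainder 173
231 ÷ 173 → quotient 1, remainder 58
173 ÷ 58 → quotient 2, remainder 57
58 ÷ 57 → quotient 1, remainder 1
57 ÷ 1 → quotient 57, remainder 0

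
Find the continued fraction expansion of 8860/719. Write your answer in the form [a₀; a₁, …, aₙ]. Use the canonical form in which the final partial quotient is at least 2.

Apply division with remainder until the remainder is 0:
⌊8860/719⌋ = 12, remainder 232
⌊719/232⌋ = 3, remainder 23
⌊232/23⌋ = 10, remainder 2
⌊23/2⌋ = 11, remainder 1
⌊2/1⌋ = 2, remainder 0

[12; 3, 10, 11, 2]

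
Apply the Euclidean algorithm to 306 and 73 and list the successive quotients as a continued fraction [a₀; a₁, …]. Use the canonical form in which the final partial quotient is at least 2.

[4; 5, 4, 1, 2]

306 ÷ 73 → quotient 4, remainder 14
73 ÷ 14 → quotient 5, remainder 3
14 ÷ 3 → quotient 4, remainder 2
3 ÷ 2 → quotient 1, remainder 1
2 ÷ 1 → quotient 2, remainder 0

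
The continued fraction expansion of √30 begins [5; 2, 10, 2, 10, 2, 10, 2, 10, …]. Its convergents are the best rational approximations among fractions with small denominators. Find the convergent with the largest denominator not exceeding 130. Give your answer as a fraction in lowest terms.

241/44

List convergents until the denominator exceeds the bound:
a_0 = 5: 5/1  (≤ bound)
a_1 = 2: 11/2  (≤ bound)
a_2 = 10: 115/21  (≤ bound)
a_3 = 2: 241/44  (≤ bound)
a_4 = 10: 2525/461  (> 130, stop)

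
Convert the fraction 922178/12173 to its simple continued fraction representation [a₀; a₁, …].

[75; 1, 3, 10, 7, 3, 13]

⌊922178/12173⌋ = 75, remainder 9203
⌊12173/9203⌋ = 1, remainder 2970
⌊9203/2970⌋ = 3, remainder 293
⌊2970/293⌋ = 10, remainder 40
⌊293/40⌋ = 7, remainder 13
⌊40/13⌋ = 3, remainder 1
⌊13/1⌋ = 13, remainder 0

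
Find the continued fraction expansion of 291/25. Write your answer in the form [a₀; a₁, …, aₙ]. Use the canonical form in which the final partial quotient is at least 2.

[11; 1, 1, 1, 3, 2]

Run the Euclidean algorithm, recording each quotient:
291 = 11·25 + 16, so a_0 = 11
25 = 1·16 + 9, so a_1 = 1
16 = 1·9 + 7, so a_2 = 1
9 = 1·7 + 2, so a_3 = 1
7 = 3·2 + 1, so a_4 = 3
2 = 2·1 + 0, so a_5 = 2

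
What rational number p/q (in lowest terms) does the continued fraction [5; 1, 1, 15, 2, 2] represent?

Start with 2.
2 + 1/(2/1) = 2 + 1/2 = 5/2
15 + 1/(5/2) = 15 + 2/5 = 77/5
1 + 1/(77/5) = 1 + 5/77 = 82/77
1 + 1/(82/77) = 1 + 77/82 = 159/82
5 + 1/(159/82) = 5 + 82/159 = 877/159

877/159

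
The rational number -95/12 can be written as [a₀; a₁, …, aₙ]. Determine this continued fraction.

-95 = -8·12 + 1, so a_0 = -8
12 = 12·1 + 0, so a_1 = 12

[-8; 12]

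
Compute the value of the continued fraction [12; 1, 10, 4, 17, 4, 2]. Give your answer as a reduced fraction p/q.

91333/7074

a_0 = 12: 12/1
a_1 = 1: 13/1
a_2 = 10: 142/11
a_3 = 4: 581/45
a_4 = 17: 10019/776
a_5 = 4: 40657/3149
a_6 = 2: 91333/7074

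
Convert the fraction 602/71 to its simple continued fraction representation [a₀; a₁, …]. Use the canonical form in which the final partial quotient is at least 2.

[8; 2, 11, 3]

602 ÷ 71 → quotient 8, remainder 34
71 ÷ 34 → quotient 2, remainder 3
34 ÷ 3 → quotient 11, remainder 1
3 ÷ 1 → quotient 3, remainder 0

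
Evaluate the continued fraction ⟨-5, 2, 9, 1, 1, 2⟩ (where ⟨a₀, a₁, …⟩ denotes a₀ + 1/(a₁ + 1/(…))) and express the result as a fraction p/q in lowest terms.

Collapse the nested fraction from the inside out:
Start with 2.
1 + 1/(2/1) = 1 + 1/2 = 3/2
1 + 1/(3/2) = 1 + 2/3 = 5/3
9 + 1/(5/3) = 9 + 3/5 = 48/5
2 + 1/(48/5) = 2 + 5/48 = 101/48
-5 + 1/(101/48) = -5 + 48/101 = -457/101

-457/101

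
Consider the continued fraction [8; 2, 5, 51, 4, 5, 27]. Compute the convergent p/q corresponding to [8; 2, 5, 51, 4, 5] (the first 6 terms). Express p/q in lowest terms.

a_0 = 8: 8/1
a_1 = 2: 17/2
a_2 = 5: 93/11
a_3 = 51: 4760/563
a_4 = 4: 19133/2263
a_5 = 5: 100425/11878

100425/11878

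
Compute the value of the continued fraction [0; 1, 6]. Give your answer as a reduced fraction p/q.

6/7

Collapse the nested fraction from the inside out:
Start with 6.
1 + 1/(6/1) = 1 + 1/6 = 7/6
0 + 1/(7/6) = 0 + 6/7 = 6/7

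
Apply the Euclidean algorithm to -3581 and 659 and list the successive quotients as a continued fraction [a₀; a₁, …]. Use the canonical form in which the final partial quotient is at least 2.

Apply division with remainder until the remainder is 0:
-3581 = -6·659 + 373, so a_0 = -6
659 = 1·373 + 286, so a_1 = 1
373 = 1·286 + 87, so a_2 = 1
286 = 3·87 + 25, so a_3 = 3
87 = 3·25 + 12, so a_4 = 3
25 = 2·12 + 1, so a_5 = 2
12 = 12·1 + 0, so a_6 = 12

[-6; 1, 1, 3, 3, 2, 12]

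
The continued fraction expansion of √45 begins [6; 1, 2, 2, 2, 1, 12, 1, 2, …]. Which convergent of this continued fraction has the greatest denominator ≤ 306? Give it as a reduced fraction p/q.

List convergents until the denominator exceeds the bound:
a_0 = 6: 6/1  (≤ bound)
a_1 = 1: 7/1  (≤ bound)
a_2 = 2: 20/3  (≤ bound)
a_3 = 2: 47/7  (≤ bound)
a_4 = 2: 114/17  (≤ bound)
a_5 = 1: 161/24  (≤ bound)
a_6 = 12: 2046/305  (≤ bound)
a_7 = 1: 2207/329  (> 306, stop)

2046/305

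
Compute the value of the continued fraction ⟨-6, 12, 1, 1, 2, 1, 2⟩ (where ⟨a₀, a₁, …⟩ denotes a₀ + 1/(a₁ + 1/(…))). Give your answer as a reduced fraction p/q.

-1415/239

Use the convergent recurrence hₖ = aₖ·hₖ₋₁ + hₖ₋₂ (and likewise for the denominators kₖ):
a_0 = -6: -6/1
a_1 = 12: -71/12
a_2 = 1: -77/13
a_3 = 1: -148/25
a_4 = 2: -373/63
a_5 = 1: -521/88
a_6 = 2: -1415/239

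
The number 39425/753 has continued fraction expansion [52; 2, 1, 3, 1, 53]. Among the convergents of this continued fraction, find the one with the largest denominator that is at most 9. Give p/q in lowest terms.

157/3

a_0 = 52: 52/1  (≤ bound)
a_1 = 2: 105/2  (≤ bound)
a_2 = 1: 157/3  (≤ bound)
a_3 = 3: 576/11  (> 9, stop)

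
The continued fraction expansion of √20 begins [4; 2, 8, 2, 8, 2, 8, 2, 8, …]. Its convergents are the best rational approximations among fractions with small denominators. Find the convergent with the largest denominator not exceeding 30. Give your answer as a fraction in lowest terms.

76/17

List convergents until the denominator exceeds the bound:
a_0 = 4: 4/1  (≤ bound)
a_1 = 2: 9/2  (≤ bound)
a_2 = 8: 76/17  (≤ bound)
a_3 = 2: 161/36  (> 30, stop)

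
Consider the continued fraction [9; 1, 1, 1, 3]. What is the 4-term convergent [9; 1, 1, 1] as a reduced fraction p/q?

Start with 1.
1 + 1/(1/1) = 1 + 1/1 = 2/1
1 + 1/(2/1) = 1 + 1/2 = 3/2
9 + 1/(3/2) = 9 + 2/3 = 29/3

29/3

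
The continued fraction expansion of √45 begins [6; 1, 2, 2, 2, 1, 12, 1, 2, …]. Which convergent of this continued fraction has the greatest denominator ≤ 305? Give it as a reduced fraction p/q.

List convergents until the denominator exceeds the bound:
a_0 = 6: 6/1  (≤ bound)
a_1 = 1: 7/1  (≤ bound)
a_2 = 2: 20/3  (≤ bound)
a_3 = 2: 47/7  (≤ bound)
a_4 = 2: 114/17  (≤ bound)
a_5 = 1: 161/24  (≤ bound)
a_6 = 12: 2046/305  (≤ bound)
a_7 = 1: 2207/329  (> 305, stop)

2046/305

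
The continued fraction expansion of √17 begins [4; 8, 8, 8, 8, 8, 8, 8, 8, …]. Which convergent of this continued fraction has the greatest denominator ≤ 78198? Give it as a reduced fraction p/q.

143649/34840

a_0 = 4: 4/1  (≤ bound)
a_1 = 8: 33/8  (≤ bound)
a_2 = 8: 268/65  (≤ bound)
a_3 = 8: 2177/528  (≤ bound)
a_4 = 8: 17684/4289  (≤ bound)
a_5 = 8: 143649/34840  (≤ bound)
a_6 = 8: 1166876/283009  (> 78198, stop)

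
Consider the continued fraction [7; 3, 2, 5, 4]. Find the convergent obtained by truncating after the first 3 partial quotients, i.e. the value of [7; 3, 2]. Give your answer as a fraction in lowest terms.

a_0 = 7: 7/1
a_1 = 3: 22/3
a_2 = 2: 51/7

51/7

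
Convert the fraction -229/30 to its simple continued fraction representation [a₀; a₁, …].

Repeatedly divide and take the remainder:
⌊-229/30⌋ = -8, remainder 11
⌊30/11⌋ = 2, remainder 8
⌊11/8⌋ = 1, remainder 3
⌊8/3⌋ = 2, remainder 2
⌊3/2⌋ = 1, remainder 1
⌊2/1⌋ = 2, remainder 0

[-8; 2, 1, 2, 1, 2]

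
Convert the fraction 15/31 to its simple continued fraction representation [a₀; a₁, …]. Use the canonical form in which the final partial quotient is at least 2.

⌊15/31⌋ = 0, remainder 15
⌊31/15⌋ = 2, remainder 1
⌊15/1⌋ = 15, remainder 0

[0; 2, 15]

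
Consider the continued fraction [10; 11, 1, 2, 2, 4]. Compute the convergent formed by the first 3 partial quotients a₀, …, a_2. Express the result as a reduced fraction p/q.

a_0 = 10: 10/1
a_1 = 11: 111/11
a_2 = 1: 121/12

121/12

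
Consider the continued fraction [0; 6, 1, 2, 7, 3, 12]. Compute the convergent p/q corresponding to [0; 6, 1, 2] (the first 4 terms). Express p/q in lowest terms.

Compute successive convergents:
a_0 = 0: 0/1
a_1 = 6: 1/6
a_2 = 1: 1/7
a_3 = 2: 3/20

3/20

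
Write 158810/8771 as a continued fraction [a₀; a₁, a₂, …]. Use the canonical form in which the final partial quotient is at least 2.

Repeatedly divide and take the remainder:
158810 ÷ 8771 → quotient 18, remainder 932
8771 ÷ 932 → quotient 9, remainder 383
932 ÷ 383 → quotient 2, remainder 166
383 ÷ 166 → quotient 2, remainder 51
166 ÷ 51 → quotient 3, remainder 13
51 ÷ 13 → quotient 3, remainder 12
13 ÷ 12 → quotient 1, remainder 1
12 ÷ 1 → quotient 12, remainder 0

[18; 9, 2, 2, 3, 3, 1, 12]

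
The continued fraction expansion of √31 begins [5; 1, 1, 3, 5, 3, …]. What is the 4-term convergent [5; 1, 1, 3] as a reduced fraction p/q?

Compute successive convergents:
a_0 = 5: 5/1
a_1 = 1: 6/1
a_2 = 1: 11/2
a_3 = 3: 39/7

39/7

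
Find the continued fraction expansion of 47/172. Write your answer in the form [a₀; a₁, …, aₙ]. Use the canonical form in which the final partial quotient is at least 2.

[0; 3, 1, 1, 1, 15]

Run the Euclidean algorithm, recording each quotient:
⌊47/172⌋ = 0, remainder 47
⌊172/47⌋ = 3, remainder 31
⌊47/31⌋ = 1, remainder 16
⌊31/16⌋ = 1, remainder 15
⌊16/15⌋ = 1, remainder 1
⌊15/1⌋ = 15, remainder 0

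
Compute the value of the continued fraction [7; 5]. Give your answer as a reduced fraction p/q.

36/5

Starting at the tail and folding back:
Start with 5.
7 + 1/(5/1) = 7 + 1/5 = 36/5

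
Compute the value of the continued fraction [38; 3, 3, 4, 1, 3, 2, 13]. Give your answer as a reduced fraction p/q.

a_0 = 38: 38/1
a_1 = 3: 115/3
a_2 = 3: 383/10
a_3 = 4: 1647/43
a_4 = 1: 2030/53
a_5 = 3: 7737/202
a_6 = 2: 17504/457
a_7 = 13: 235289/6143

235289/6143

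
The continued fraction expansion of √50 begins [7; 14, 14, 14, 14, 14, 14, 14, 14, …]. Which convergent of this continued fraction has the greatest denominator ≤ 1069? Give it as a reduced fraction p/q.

1393/197

a_0 = 7: 7/1  (≤ bound)
a_1 = 14: 99/14  (≤ bound)
a_2 = 14: 1393/197  (≤ bound)
a_3 = 14: 19601/2772  (> 1069, stop)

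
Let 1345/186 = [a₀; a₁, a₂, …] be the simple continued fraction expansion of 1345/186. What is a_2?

3

Repeatedly divide and take the remainder:
1345 ÷ 186 → quotient 7, remainder 43
186 ÷ 43 → quotient 4, remainder 14
43 ÷ 14 → quotient 3, remainder 1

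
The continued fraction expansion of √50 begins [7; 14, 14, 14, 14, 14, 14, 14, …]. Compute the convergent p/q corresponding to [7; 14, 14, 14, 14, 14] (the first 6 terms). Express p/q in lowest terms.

3880899/548842

Use the convergent recurrence hₖ = aₖ·hₖ₋₁ + hₖ₋₂ (and likewise for the denominators kₖ):
a_0 = 7: 7/1
a_1 = 14: 99/14
a_2 = 14: 1393/197
a_3 = 14: 19601/2772
a_4 = 14: 275807/39005
a_5 = 14: 3880899/548842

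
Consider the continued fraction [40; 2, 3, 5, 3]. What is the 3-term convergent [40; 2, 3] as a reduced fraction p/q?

283/7

Start with 3.
2 + 1/(3/1) = 2 + 1/3 = 7/3
40 + 1/(7/3) = 40 + 3/7 = 283/7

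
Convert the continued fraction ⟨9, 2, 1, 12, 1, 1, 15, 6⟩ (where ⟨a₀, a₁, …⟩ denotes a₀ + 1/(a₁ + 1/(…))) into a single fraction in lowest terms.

a_0 = 9: 9/1
a_1 = 2: 19/2
a_2 = 1: 28/3
a_3 = 12: 355/38
a_4 = 1: 383/41
a_5 = 1: 738/79
a_6 = 15: 11453/1226
a_7 = 6: 69456/7435

69456/7435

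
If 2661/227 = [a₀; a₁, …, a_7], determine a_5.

1

2661 ÷ 227 → quotient 11, remainder 164
227 ÷ 164 → quotient 1, remainder 63
164 ÷ 63 → quotient 2, remainder 38
63 ÷ 38 → quotient 1, remainder 25
38 ÷ 25 → quotient 1, remainder 13
25 ÷ 13 → quotient 1, remainder 12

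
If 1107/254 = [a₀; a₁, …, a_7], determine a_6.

Apply division with remainder until the remainder is 0:
1107 ÷ 254 → quotient 4, remainder 91
254 ÷ 91 → quotient 2, remainder 72
91 ÷ 72 → quotient 1, remainder 19
72 ÷ 19 → quotient 3, remainder 15
19 ÷ 15 → quotient 1, remainder 4
15 ÷ 4 → quotient 3, remainder 3
4 ÷ 3 → quotient 1, remainder 1

1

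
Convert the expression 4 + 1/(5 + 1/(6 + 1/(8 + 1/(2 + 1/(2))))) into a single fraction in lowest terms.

Use the convergent recurrence hₖ = aₖ·hₖ₋₁ + hₖ₋₂ (and likewise for the denominators kₖ):
a_0 = 4: 4/1
a_1 = 5: 21/5
a_2 = 6: 130/31
a_3 = 8: 1061/253
a_4 = 2: 2252/537
a_5 = 2: 5565/1327

5565/1327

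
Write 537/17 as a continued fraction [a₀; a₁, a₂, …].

[31; 1, 1, 2, 3]

Repeatedly divide and take the remainder:
⌊537/17⌋ = 31, remainder 10
⌊17/10⌋ = 1, remainder 7
⌊10/7⌋ = 1, remainder 3
⌊7/3⌋ = 2, remainder 1
⌊3/1⌋ = 3, remainder 0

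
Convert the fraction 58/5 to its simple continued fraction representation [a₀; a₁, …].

Apply division with remainder until the remainder is 0:
58 ÷ 5 → quotient 11, remainder 3
5 ÷ 3 → quotient 1, remainder 2
3 ÷ 2 → quotient 1, remainder 1
2 ÷ 1 → quotient 2, remainder 0

[11; 1, 1, 2]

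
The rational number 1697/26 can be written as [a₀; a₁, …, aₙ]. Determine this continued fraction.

⌊1697/26⌋ = 65, remainder 7
⌊26/7⌋ = 3, remainder 5
⌊7/5⌋ = 1, remainder 2
⌊5/2⌋ = 2, remainder 1
⌊2/1⌋ = 2, remainder 0

[65; 3, 1, 2, 2]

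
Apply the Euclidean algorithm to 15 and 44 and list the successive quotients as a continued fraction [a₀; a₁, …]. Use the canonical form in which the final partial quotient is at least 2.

Repeatedly divide and take the remainder:
15 ÷ 44 → quotient 0, remainder 15
44 ÷ 15 → quotient 2, remainder 14
15 ÷ 14 → quotient 1, remainder 1
14 ÷ 1 → quotient 14, remainder 0

[0; 2, 1, 14]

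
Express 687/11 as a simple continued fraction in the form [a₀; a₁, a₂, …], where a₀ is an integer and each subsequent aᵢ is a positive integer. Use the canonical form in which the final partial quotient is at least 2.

[62; 2, 5]

Apply division with remainder until the remainder is 0:
687 ÷ 11 → quotient 62, remainder 5
11 ÷ 5 → quotient 2, remainder 1
5 ÷ 1 → quotient 5, remainder 0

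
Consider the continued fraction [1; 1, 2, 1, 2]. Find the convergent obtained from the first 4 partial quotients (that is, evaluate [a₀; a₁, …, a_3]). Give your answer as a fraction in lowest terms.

Compute successive convergents:
a_0 = 1: 1/1
a_1 = 1: 2/1
a_2 = 2: 5/3
a_3 = 1: 7/4

7/4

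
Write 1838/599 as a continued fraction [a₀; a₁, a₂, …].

[3; 14, 1, 1, 1, 1, 3, 2]

⌊1838/599⌋ = 3, remainder 41
⌊599/41⌋ = 14, remainder 25
⌊41/25⌋ = 1, remainder 16
⌊25/16⌋ = 1, remainder 9
⌊16/9⌋ = 1, remainder 7
⌊9/7⌋ = 1, remainder 2
⌊7/2⌋ = 3, remainder 1
⌊2/1⌋ = 2, remainder 0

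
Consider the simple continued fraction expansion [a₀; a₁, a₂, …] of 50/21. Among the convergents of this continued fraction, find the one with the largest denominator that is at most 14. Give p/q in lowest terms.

a_0 = 2: 2/1  (≤ bound)
a_1 = 2: 5/2  (≤ bound)
a_2 = 1: 7/3  (≤ bound)
a_3 = 1: 12/5  (≤ bound)
a_4 = 1: 19/8  (≤ bound)
a_5 = 2: 50/21  (> 14, stop)

19/8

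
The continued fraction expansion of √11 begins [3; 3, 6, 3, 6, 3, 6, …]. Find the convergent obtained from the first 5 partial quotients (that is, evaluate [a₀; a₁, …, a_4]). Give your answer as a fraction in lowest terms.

1257/379

Start with 6.
3 + 1/(6/1) = 3 + 1/6 = 19/6
6 + 1/(19/6) = 6 + 6/19 = 120/19
3 + 1/(120/19) = 3 + 19/120 = 379/120
3 + 1/(379/120) = 3 + 120/379 = 1257/379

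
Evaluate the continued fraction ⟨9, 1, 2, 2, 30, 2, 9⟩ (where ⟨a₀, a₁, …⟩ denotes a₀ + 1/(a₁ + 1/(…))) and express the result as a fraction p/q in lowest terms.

39923/4110

Build up convergents one term at a time:
a_0 = 9: 9/1
a_1 = 1: 10/1
a_2 = 2: 29/3
a_3 = 2: 68/7
a_4 = 30: 2069/213
a_5 = 2: 4206/433
a_6 = 9: 39923/4110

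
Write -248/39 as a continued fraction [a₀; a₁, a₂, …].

-248 ÷ 39 → quotient -7, remainder 25
39 ÷ 25 → quotient 1, remainder 14
25 ÷ 14 → quotient 1, remainder 11
14 ÷ 11 → quotient 1, remainder 3
11 ÷ 3 → quotient 3, remainder 2
3 ÷ 2 → quotient 1, remainder 1
2 ÷ 1 → quotient 2, remainder 0

[-7; 1, 1, 1, 3, 1, 2]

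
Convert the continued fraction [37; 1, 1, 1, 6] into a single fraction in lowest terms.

753/20

Collapse the nested fraction from the inside out:
Start with 6.
1 + 1/(6/1) = 1 + 1/6 = 7/6
1 + 1/(7/6) = 1 + 6/7 = 13/7
1 + 1/(13/7) = 1 + 7/13 = 20/13
37 + 1/(20/13) = 37 + 13/20 = 753/20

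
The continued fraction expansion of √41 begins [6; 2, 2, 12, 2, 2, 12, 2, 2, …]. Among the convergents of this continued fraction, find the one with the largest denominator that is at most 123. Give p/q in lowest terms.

397/62

a_0 = 6: 6/1  (≤ bound)
a_1 = 2: 13/2  (≤ bound)
a_2 = 2: 32/5  (≤ bound)
a_3 = 12: 397/62  (≤ bound)
a_4 = 2: 826/129  (> 123, stop)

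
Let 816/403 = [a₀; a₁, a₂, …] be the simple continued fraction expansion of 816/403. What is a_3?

Run the Euclidean algorithm, recording each quotient:
⌊816/403⌋ = 2, remainder 10
⌊403/10⌋ = 40, remainder 3
⌊10/3⌋ = 3, remainder 1
⌊3/1⌋ = 3, remainder 0

3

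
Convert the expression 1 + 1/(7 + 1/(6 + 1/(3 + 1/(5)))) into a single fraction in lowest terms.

Start with 5.
3 + 1/(5/1) = 3 + 1/5 = 16/5
6 + 1/(16/5) = 6 + 5/16 = 101/16
7 + 1/(101/16) = 7 + 16/101 = 723/101
1 + 1/(723/101) = 1 + 101/723 = 824/723

824/723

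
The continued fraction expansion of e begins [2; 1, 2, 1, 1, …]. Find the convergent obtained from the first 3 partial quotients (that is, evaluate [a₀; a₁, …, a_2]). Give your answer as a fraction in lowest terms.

a_0 = 2: 2/1
a_1 = 1: 3/1
a_2 = 2: 8/3

8/3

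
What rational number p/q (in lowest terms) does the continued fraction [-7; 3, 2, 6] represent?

-302/45

Work from the innermost term outward:
Start with 6.
2 + 1/(6/1) = 2 + 1/6 = 13/6
3 + 1/(13/6) = 3 + 6/13 = 45/13
-7 + 1/(45/13) = -7 + 13/45 = -302/45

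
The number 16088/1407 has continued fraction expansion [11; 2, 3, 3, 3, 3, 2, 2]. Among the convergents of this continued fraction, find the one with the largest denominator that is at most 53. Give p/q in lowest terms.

a_0 = 11: 11/1  (≤ bound)
a_1 = 2: 23/2  (≤ bound)
a_2 = 3: 80/7  (≤ bound)
a_3 = 3: 263/23  (≤ bound)
a_4 = 3: 869/76  (> 53, stop)

263/23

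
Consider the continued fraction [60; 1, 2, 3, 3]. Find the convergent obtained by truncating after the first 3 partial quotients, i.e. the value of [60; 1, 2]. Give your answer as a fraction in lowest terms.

Start with 2.
1 + 1/(2/1) = 1 + 1/2 = 3/2
60 + 1/(3/2) = 60 + 2/3 = 182/3

182/3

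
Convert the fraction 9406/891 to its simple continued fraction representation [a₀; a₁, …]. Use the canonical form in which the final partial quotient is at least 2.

Apply division with remainder until the remainder is 0:
9406 ÷ 891 → quotient 10, remainder 496
891 ÷ 496 → quotient 1, remainder 395
496 ÷ 395 → quotient 1, remainder 101
395 ÷ 101 → quotient 3, remainder 92
101 ÷ 92 → quotient 1, remainder 9
92 ÷ 9 → quotient 10, remainder 2
9 ÷ 2 → quotient 4, remainder 1
2 ÷ 1 → quotient 2, remainder 0

[10; 1, 1, 3, 1, 10, 4, 2]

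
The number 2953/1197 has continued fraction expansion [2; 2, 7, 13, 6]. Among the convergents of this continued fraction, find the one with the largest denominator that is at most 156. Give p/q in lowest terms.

37/15

List convergents until the denominator exceeds the bound:
a_0 = 2: 2/1  (≤ bound)
a_1 = 2: 5/2  (≤ bound)
a_2 = 7: 37/15  (≤ bound)
a_3 = 13: 486/197  (> 156, stop)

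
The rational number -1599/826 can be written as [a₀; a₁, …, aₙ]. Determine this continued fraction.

Repeatedly divide and take the remainder:
-1599 = -2·826 + 53, so a_0 = -2
826 = 15·53 + 31, so a_1 = 15
53 = 1·31 + 22, so a_2 = 1
31 = 1·22 + 9, so a_3 = 1
22 = 2·9 + 4, so a_4 = 2
9 = 2·4 + 1, so a_5 = 2
4 = 4·1 + 0, so a_6 = 4

[-2; 15, 1, 1, 2, 2, 4]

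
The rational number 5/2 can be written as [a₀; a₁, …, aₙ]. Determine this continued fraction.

Apply division with remainder until the remainder is 0:
⌊5/2⌋ = 2, remainder 1
⌊2/1⌋ = 2, remainder 0

[2; 2]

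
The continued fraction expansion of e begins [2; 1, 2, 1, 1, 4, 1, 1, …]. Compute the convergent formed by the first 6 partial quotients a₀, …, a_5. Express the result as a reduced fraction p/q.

Build up convergents one term at a time:
a_0 = 2: 2/1
a_1 = 1: 3/1
a_2 = 2: 8/3
a_3 = 1: 11/4
a_4 = 1: 19/7
a_5 = 4: 87/32

87/32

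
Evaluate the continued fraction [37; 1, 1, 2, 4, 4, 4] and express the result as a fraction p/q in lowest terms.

14811/394

Start with 4.
4 + 1/(4/1) = 4 + 1/4 = 17/4
4 + 1/(17/4) = 4 + 4/17 = 72/17
2 + 1/(72/17) = 2 + 17/72 = 161/72
1 + 1/(161/72) = 1 + 72/161 = 233/161
1 + 1/(233/161) = 1 + 161/233 = 394/233
37 + 1/(394/233) = 37 + 233/394 = 14811/394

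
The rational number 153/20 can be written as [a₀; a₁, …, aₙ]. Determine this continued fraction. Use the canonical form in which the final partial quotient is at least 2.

[7; 1, 1, 1, 6]

Run the Euclidean algorithm, recording each quotient:
⌊153/20⌋ = 7, remainder 13
⌊20/13⌋ = 1, remainder 7
⌊13/7⌋ = 1, remainder 6
⌊7/6⌋ = 1, remainder 1
⌊6/1⌋ = 6, remainder 0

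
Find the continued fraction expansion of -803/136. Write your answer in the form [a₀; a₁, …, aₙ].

⌊-803/136⌋ = -6, remainder 13
⌊136/13⌋ = 10, remainder 6
⌊13/6⌋ = 2, remainder 1
⌊6/1⌋ = 6, remainder 0

[-6; 10, 2, 6]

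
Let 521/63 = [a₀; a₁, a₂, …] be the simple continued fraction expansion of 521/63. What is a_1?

3

Repeatedly divide and take the remainder:
521 ÷ 63 → quotient 8, remainder 17
63 ÷ 17 → quotient 3, remainder 12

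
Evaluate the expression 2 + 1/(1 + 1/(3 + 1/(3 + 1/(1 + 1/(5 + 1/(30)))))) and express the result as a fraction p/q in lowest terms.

Starting at the tail and folding back:
Start with 30.
5 + 1/(30/1) = 5 + 1/30 = 151/30
1 + 1/(151/30) = 1 + 30/151 = 181/151
3 + 1/(181/151) = 3 + 151/181 = 694/181
3 + 1/(694/181) = 3 + 181/694 = 2263/694
1 + 1/(2263/694) = 1 + 694/2263 = 2957/2263
2 + 1/(2957/2263) = 2 + 2263/2957 = 8177/2957

8177/2957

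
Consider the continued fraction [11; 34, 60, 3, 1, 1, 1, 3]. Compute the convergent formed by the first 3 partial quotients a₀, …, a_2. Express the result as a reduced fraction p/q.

a_0 = 11: 11/1
a_1 = 34: 375/34
a_2 = 60: 22511/2041

22511/2041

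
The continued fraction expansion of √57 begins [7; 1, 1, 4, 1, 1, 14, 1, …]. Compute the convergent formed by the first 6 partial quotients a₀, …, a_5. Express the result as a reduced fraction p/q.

Start with 1.
1 + 1/(1/1) = 1 + 1/1 = 2/1
4 + 1/(2/1) = 4 + 1/2 = 9/2
1 + 1/(9/2) = 1 + 2/9 = 11/9
1 + 1/(11/9) = 1 + 9/11 = 20/11
7 + 1/(20/11) = 7 + 11/20 = 151/20

151/20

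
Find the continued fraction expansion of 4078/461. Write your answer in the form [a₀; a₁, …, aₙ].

[8; 1, 5, 2, 35]

4078 = 8·461 + 390, so a_0 = 8
461 = 1·390 + 71, so a_1 = 1
390 = 5·71 + 35, so a_2 = 5
71 = 2·35 + 1, so a_3 = 2
35 = 35·1 + 0, so a_4 = 35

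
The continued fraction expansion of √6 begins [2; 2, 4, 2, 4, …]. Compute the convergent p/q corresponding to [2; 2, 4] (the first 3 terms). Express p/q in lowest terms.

Build up convergents one term at a time:
a_0 = 2: 2/1
a_1 = 2: 5/2
a_2 = 4: 22/9

22/9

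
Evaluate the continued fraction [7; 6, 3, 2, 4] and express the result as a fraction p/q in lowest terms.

Use the convergent recurrence hₖ = aₖ·hₖ₋₁ + hₖ₋₂ (and likewise for the denominators kₖ):
a_0 = 7: 7/1
a_1 = 6: 43/6
a_2 = 3: 136/19
a_3 = 2: 315/44
a_4 = 4: 1396/195

1396/195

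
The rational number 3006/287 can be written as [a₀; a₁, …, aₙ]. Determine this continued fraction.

[10; 2, 9, 15]

3006 = 10·287 + 136, so a_0 = 10
287 = 2·136 + 15, so a_1 = 2
136 = 9·15 + 1, so a_2 = 9
15 = 15·1 + 0, so a_3 = 15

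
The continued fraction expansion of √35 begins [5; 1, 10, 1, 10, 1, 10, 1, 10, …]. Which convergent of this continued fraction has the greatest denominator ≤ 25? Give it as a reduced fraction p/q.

71/12

List convergents until the denominator exceeds the bound:
a_0 = 5: 5/1  (≤ bound)
a_1 = 1: 6/1  (≤ bound)
a_2 = 10: 65/11  (≤ bound)
a_3 = 1: 71/12  (≤ bound)
a_4 = 10: 775/131  (> 25, stop)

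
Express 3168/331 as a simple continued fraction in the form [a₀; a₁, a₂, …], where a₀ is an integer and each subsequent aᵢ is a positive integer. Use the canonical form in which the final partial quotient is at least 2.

Run the Euclidean algorithm, recording each quotient:
3168 ÷ 331 → quotient 9, remainder 189
331 ÷ 189 → quotient 1, remainder 142
189 ÷ 142 → quotient 1, remainder 47
142 ÷ 47 → quotient 3, remainder 1
47 ÷ 1 → quotient 47, remainder 0

[9; 1, 1, 3, 47]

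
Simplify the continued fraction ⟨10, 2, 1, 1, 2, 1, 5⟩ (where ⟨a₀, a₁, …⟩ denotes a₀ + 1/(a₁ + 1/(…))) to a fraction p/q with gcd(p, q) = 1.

1070/103

Start with 5.
1 + 1/(5/1) = 1 + 1/5 = 6/5
2 + 1/(6/5) = 2 + 5/6 = 17/6
1 + 1/(17/6) = 1 + 6/17 = 23/17
1 + 1/(23/17) = 1 + 17/23 = 40/23
2 + 1/(40/23) = 2 + 23/40 = 103/40
10 + 1/(103/40) = 10 + 40/103 = 1070/103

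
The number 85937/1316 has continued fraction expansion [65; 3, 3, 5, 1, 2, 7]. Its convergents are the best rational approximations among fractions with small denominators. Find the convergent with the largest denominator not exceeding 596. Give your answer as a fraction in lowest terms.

11689/179

a_0 = 65: 65/1  (≤ bound)
a_1 = 3: 196/3  (≤ bound)
a_2 = 3: 653/10  (≤ bound)
a_3 = 5: 3461/53  (≤ bound)
a_4 = 1: 4114/63  (≤ bound)
a_5 = 2: 11689/179  (≤ bound)
a_6 = 7: 85937/1316  (> 596, stop)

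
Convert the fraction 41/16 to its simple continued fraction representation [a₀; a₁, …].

[2; 1, 1, 3, 2]

Apply division with remainder until the remainder is 0:
41 ÷ 16 → quotient 2, remainder 9
16 ÷ 9 → quotient 1, remainder 7
9 ÷ 7 → quotient 1, remainder 2
7 ÷ 2 → quotient 3, remainder 1
2 ÷ 1 → quotient 2, remainder 0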